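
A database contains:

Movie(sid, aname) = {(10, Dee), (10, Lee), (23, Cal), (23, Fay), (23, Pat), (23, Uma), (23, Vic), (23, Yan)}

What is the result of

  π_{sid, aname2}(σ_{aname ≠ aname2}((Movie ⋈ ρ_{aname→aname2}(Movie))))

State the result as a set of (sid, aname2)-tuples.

{(10, Dee), (10, Lee), (23, Cal), (23, Fay), (23, Pat), (23, Uma), (23, Vic), (23, Yan)}

ρ[aname→aname2]: schema becomes (sid, aname2); tuples unchanged.
Joining Movie and ρ_{aname→aname2}(Movie) on sid yields {(10, Dee, Dee), (10, Dee, Lee), (10, Lee, Dee), (10, Lee, Lee), (23, Cal, Cal), (23, Cal, Fay), (23, Cal, Pat), (23, Cal, Uma), (23, Cal, Vic), (23, Cal, Yan), (23, Fay, Cal), (23, Fay, Fay), (23, Fay, Pat), (23, Fay, Uma), (23, Fay, Vic), (23, Fay, Yan), (23, Pat, Cal), (23, Pat, Fay), (23, Pat, Pat), (23, Pat, Uma), (23, Pat, Vic), (23, Pat, Yan), (23, Uma, Cal), (23, Uma, Fay), (23, Uma, Pat), (23, Uma, Uma), (23, Uma, Vic), (23, Uma, Yan), (23, Vic, Cal), (23, Vic, Fay), (23, Vic, Pat), (23, Vic, Uma), (23, Vic, Vic), (23, Vic, Yan), (23, Yan, Cal), (23, Yan, Fay), (23, Yan, Pat), (23, Yan, Uma), (23, Yan, Vic), (23, Yan, Yan)}.
Filtering on aname ≠ aname2 leaves {(10, Dee, Lee), (10, Lee, Dee), (23, Cal, Fay), (23, Cal, Pat), (23, Cal, Uma), (23, Cal, Vic), (23, Cal, Yan), (23, Fay, Cal), (23, Fay, Pat), (23, Fay, Uma), (23, Fay, Vic), (23, Fay, Yan), (23, Pat, Cal), (23, Pat, Fay), (23, Pat, Uma), (23, Pat, Vic), (23, Pat, Yan), (23, Uma, Cal), (23, Uma, Fay), (23, Uma, Pat), (23, Uma, Vic), (23, Uma, Yan), (23, Vic, Cal), (23, Vic, Fay), (23, Vic, Pat), (23, Vic, Uma), (23, Vic, Yan), (23, Yan, Cal), (23, Yan, Fay), (23, Yan, Pat), (23, Yan, Uma), (23, Yan, Vic)}.
Keep only column(s) sid, aname2 (24 duplicate(s) eliminated): {(10, Dee), (10, Lee), (23, Cal), (23, Fay), (23, Pat), (23, Uma), (23, Vic), (23, Yan)}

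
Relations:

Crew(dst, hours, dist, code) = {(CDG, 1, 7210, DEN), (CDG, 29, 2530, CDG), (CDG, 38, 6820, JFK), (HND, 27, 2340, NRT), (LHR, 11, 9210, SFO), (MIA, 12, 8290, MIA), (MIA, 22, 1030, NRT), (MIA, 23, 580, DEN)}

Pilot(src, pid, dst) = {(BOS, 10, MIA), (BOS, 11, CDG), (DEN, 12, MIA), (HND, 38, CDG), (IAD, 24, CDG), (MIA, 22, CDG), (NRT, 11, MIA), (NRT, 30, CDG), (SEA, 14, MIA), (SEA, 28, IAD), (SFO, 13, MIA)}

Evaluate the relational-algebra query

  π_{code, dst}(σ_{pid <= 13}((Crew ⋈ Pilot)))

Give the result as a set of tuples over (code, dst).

{(CDG, CDG), (DEN, CDG), (DEN, MIA), (JFK, CDG), (MIA, MIA), (NRT, MIA)}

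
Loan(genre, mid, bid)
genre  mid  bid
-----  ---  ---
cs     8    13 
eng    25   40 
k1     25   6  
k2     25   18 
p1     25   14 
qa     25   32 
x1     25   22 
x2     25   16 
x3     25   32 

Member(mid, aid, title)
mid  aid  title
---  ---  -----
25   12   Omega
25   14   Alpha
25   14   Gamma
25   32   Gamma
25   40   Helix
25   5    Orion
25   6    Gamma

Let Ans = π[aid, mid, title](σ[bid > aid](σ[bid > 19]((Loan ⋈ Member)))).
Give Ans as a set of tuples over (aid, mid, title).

Natural join on mid: {(eng, 25, 40, 12, Omega), (eng, 25, 40, 14, Alpha), (eng, 25, 40, 14, Gamma), (eng, 25, 40, 32, Gamma), (eng, 25, 40, 40, Helix), (eng, 25, 40, 5, Orion), (eng, 25, 40, 6, Gamma), (k1, 25, 6, 12, Omega), (k1, 25, 6, 14, Alpha), (k1, 25, 6, 14, Gamma), (k1, 25, 6, 32, Gamma), (k1, 25, 6, 40, Helix), (k1, 25, 6, 5, Orion), (k1, 25, 6, 6, Gamma), (k2, 25, 18, 12, Omega), (k2, 25, 18, 14, Alpha), (k2, 25, 18, 14, Gamma), (k2, 25, 18, 32, Gamma), (k2, 25, 18, 40, Helix), (k2, 25, 18, 5, Orion), (k2, 25, 18, 6, Gamma), (p1, 25, 14, 12, Omega), (p1, 25, 14, 14, Alpha), (p1, 25, 14, 14, Gamma), (p1, 25, 14, 32, Gamma), (p1, 25, 14, 40, Helix), (p1, 25, 14, 5, Orion), (p1, 25, 14, 6, Gamma), (qa, 25, 32, 12, Omega), (qa, 25, 32, 14, Alpha), (qa, 25, 32, 14, Gamma), (qa, 25, 32, 32, Gamma), (qa, 25, 32, 40, Helix), (qa, 25, 32, 5, Orion), (qa, 25, 32, 6, Gamma), (x1, 25, 22, 12, Omega), (x1, 25, 22, 14, Alpha), (x1, 25, 22, 14, Gamma), (x1, 25, 22, 32, Gamma), (x1, 25, 22, 40, Helix), (x1, 25, 22, 5, Orion), (x1, 25, 22, 6, Gamma), (x2, 25, 16, 12, Omega), (x2, 25, 16, 14, Alpha), (x2, 25, 16, 14, Gamma), (x2, 25, 16, 32, Gamma), (x2, 25, 16, 40, Helix), (x2, 25, 16, 5, Orion), (x2, 25, 16, 6, Gamma), (x3, 25, 32, 12, Omega), (x3, 25, 32, 14, Alpha), (x3, 25, 32, 14, Gamma), (x3, 25, 32, 32, Gamma), (x3, 25, 32, 40, Helix), (x3, 25, 32, 5, Orion), (x3, 25, 32, 6, Gamma)}
Filtering on bid > 19 leaves {(eng, 25, 40, 12, Omega), (eng, 25, 40, 14, Alpha), (eng, 25, 40, 14, Gamma), (eng, 25, 40, 32, Gamma), (eng, 25, 40, 40, Helix), (eng, 25, 40, 5, Orion), (eng, 25, 40, 6, Gamma), (qa, 25, 32, 12, Omega), (qa, 25, 32, 14, Alpha), (qa, 25, 32, 14, Gamma), (qa, 25, 32, 32, Gamma), (qa, 25, 32, 40, Helix), (qa, 25, 32, 5, Orion), (qa, 25, 32, 6, Gamma), (x1, 25, 22, 12, Omega), (x1, 25, 22, 14, Alpha), (x1, 25, 22, 14, Gamma), (x1, 25, 22, 32, Gamma), (x1, 25, 22, 40, Helix), (x1, 25, 22, 5, Orion), (x1, 25, 22, 6, Gamma), (x3, 25, 32, 12, Omega), (x3, 25, 32, 14, Alpha), (x3, 25, 32, 14, Gamma), (x3, 25, 32, 32, Gamma), (x3, 25, 32, 40, Helix), (x3, 25, 32, 5, Orion), (x3, 25, 32, 6, Gamma)}.
Filtering on bid > aid leaves {(eng, 25, 40, 12, Omega), (eng, 25, 40, 14, Alpha), (eng, 25, 40, 14, Gamma), (eng, 25, 40, 32, Gamma), (eng, 25, 40, 5, Orion), (eng, 25, 40, 6, Gamma), (qa, 25, 32, 12, Omega), (qa, 25, 32, 14, Alpha), (qa, 25, 32, 14, Gamma), (qa, 25, 32, 5, Orion), (qa, 25, 32, 6, Gamma), (x1, 25, 22, 12, Omega), (x1, 25, 22, 14, Alpha), (x1, 25, 22, 14, Gamma), (x1, 25, 22, 5, Orion), (x1, 25, 22, 6, Gamma), (x3, 25, 32, 12, Omega), (x3, 25, 32, 14, Alpha), (x3, 25, 32, 14, Gamma), (x3, 25, 32, 5, Orion), (x3, 25, 32, 6, Gamma)}.
Keep only column(s) aid, mid, title (15 duplicate(s) eliminated): {(12, 25, Omega), (14, 25, Alpha), (14, 25, Gamma), (32, 25, Gamma), (5, 25, Orion), (6, 25, Gamma)}

{(12, 25, Omega), (14, 25, Alpha), (14, 25, Gamma), (32, 25, Gamma), (5, 25, Orion), (6, 25, Gamma)}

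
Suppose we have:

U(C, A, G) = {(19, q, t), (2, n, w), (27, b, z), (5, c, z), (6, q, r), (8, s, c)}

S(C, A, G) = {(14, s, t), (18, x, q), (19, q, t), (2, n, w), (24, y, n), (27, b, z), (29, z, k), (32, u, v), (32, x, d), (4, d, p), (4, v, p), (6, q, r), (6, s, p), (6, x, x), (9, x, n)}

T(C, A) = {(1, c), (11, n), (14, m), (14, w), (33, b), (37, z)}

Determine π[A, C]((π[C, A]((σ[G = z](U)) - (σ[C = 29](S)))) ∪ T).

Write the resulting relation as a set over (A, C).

{(b, 27), (b, 33), (c, 1), (c, 5), (m, 14), (n, 11), (w, 14), (z, 37)}

σ[G = z]: keep tuples satisfying G = z → {(27, b, z), (5, c, z)}
σ[C = 29]: keep tuples satisfying C = 29 → {(29, z, k)}
Difference: {(27, b, z), (5, c, z)} with {(29, z, k)} → {(27, b, z), (5, c, z)}
Keep only column(s) C, A: {(27, b), (5, c)}
Union: {(27, b), (5, c)} with {(1, c), (11, n), (14, m), (14, w), (33, b), (37, z)} → {(1, c), (11, n), (14, m), (14, w), (27, b), (33, b), (37, z), (5, c)}
Keep only column(s) A, C: {(b, 27), (b, 33), (c, 1), (c, 5), (m, 14), (n, 11), (w, 14), (z, 37)}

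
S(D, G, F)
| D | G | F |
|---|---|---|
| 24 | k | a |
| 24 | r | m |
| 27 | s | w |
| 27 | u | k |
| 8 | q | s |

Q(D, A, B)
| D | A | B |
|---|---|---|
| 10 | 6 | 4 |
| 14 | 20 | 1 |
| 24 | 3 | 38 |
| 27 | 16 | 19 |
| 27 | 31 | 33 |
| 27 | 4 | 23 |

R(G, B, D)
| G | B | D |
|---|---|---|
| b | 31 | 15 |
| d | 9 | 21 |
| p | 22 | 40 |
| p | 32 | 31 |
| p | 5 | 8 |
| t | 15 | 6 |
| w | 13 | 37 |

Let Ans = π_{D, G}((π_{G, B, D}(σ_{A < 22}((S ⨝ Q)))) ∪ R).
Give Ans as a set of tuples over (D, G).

{(15, b), (21, d), (24, k), (24, r), (27, s), (27, u), (31, p), (37, w), (40, p), (6, t), (8, p)}

Joining S and Q on D yields {(24, k, a, 3, 38), (24, r, m, 3, 38), (27, s, w, 16, 19), (27, s, w, 31, 33), (27, s, w, 4, 23), (27, u, k, 16, 19), (27, u, k, 31, 33), (27, u, k, 4, 23)}.
σ[A < 22]: keep tuples satisfying A < 22 → {(24, k, a, 3, 38), (24, r, m, 3, 38), (27, s, w, 16, 19), (27, s, w, 4, 23), (27, u, k, 16, 19), (27, u, k, 4, 23)}
π_{G, B, D} gives {(k, 38, 24), (r, 38, 24), (s, 19, 27), (s, 23, 27), (u, 19, 27), (u, 23, 27)}.
Set union of the two operands is {(b, 31, 15), (d, 9, 21), (k, 38, 24), (p, 22, 40), (p, 32, 31), (p, 5, 8), (r, 38, 24), (s, 19, 27), (s, 23, 27), (t, 15, 6), (u, 19, 27), (u, 23, 27), (w, 13, 37)}.
π_{D, G} gives {(15, b), (21, d), (24, k), (24, r), (27, s), (27, u), (31, p), (37, w), (40, p), (6, t), (8, p)} (2 duplicate(s) eliminated).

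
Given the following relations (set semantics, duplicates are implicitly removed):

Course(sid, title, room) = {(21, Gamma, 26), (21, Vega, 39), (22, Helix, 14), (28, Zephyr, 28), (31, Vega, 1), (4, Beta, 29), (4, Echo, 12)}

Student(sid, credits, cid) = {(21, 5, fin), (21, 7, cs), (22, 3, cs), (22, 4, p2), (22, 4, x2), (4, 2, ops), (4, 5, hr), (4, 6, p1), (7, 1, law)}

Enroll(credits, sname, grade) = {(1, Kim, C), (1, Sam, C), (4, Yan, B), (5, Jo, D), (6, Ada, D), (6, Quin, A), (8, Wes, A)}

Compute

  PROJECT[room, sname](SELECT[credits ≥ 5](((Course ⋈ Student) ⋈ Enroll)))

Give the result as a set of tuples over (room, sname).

Course ⋈ Student (natural join on sid): {(21, Gamma, 26, 5, fin), (21, Gamma, 26, 7, cs), (21, Vega, 39, 5, fin), (21, Vega, 39, 7, cs), (22, Helix, 14, 3, cs), (22, Helix, 14, 4, p2), (22, Helix, 14, 4, x2), (4, Beta, 29, 2, ops), (4, Beta, 29, 5, hr), (4, Beta, 29, 6, p1), (4, Echo, 12, 2, ops), (4, Echo, 12, 5, hr), (4, Echo, 12, 6, p1)}
(Course ⋈ Student) ⋈ Enroll (natural join on credits): {(21, Gamma, 26, 5, fin, Jo, D), (21, Vega, 39, 5, fin, Jo, D), (22, Helix, 14, 4, p2, Yan, B), (22, Helix, 14, 4, x2, Yan, B), (4, Beta, 29, 5, hr, Jo, D), (4, Beta, 29, 6, p1, Ada, D), (4, Beta, 29, 6, p1, Quin, A), (4, Echo, 12, 5, hr, Jo, D), (4, Echo, 12, 6, p1, Ada, D), (4, Echo, 12, 6, p1, Quin, A)}
σ[credits ≥ 5]: keep tuples satisfying credits ≥ 5 → {(21, Gamma, 26, 5, fin, Jo, D), (21, Vega, 39, 5, fin, Jo, D), (4, Beta, 29, 5, hr, Jo, D), (4, Beta, 29, 6, p1, Ada, D), (4, Beta, 29, 6, p1, Quin, A), (4, Echo, 12, 5, hr, Jo, D), (4, Echo, 12, 6, p1, Ada, D), (4, Echo, 12, 6, p1, Quin, A)}
π_{room, sname} gives {(12, Ada), (12, Jo), (12, Quin), (26, Jo), (29, Ada), (29, Jo), (29, Quin), (39, Jo)}.

{(12, Ada), (12, Jo), (12, Quin), (26, Jo), (29, Ada), (29, Jo), (29, Quin), (39, Jo)}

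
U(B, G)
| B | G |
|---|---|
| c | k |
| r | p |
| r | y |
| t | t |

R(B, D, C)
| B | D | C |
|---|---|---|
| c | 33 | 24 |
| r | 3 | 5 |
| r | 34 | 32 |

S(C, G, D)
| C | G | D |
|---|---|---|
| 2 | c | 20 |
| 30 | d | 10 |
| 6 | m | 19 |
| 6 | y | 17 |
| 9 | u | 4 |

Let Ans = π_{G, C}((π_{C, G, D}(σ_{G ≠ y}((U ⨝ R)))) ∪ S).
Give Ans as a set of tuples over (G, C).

{(c, 2), (d, 30), (k, 24), (m, 6), (p, 32), (p, 5), (u, 9), (y, 6)}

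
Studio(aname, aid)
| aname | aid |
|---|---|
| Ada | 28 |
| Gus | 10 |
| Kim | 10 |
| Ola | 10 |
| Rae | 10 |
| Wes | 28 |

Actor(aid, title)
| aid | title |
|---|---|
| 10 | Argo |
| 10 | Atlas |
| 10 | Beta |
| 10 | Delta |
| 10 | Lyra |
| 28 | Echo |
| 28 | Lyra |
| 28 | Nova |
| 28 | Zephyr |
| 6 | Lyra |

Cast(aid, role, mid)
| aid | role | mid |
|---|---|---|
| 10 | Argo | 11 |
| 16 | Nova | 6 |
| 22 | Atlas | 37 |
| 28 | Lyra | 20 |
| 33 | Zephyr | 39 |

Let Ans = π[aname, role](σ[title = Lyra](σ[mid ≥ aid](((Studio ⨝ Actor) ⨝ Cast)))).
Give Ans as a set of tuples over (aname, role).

Studio ⋈ Actor (natural join on aid): {(Ada, 28, Echo), (Ada, 28, Lyra), (Ada, 28, Nova), (Ada, 28, Zephyr), (Gus, 10, Argo), (Gus, 10, Atlas), (Gus, 10, Beta), (Gus, 10, Delta), (Gus, 10, Lyra), (Kim, 10, Argo), (Kim, 10, Atlas), (Kim, 10, Beta), (Kim, 10, Delta), (Kim, 10, Lyra), (Ola, 10, Argo), (Ola, 10, Atlas), (Ola, 10, Beta), (Ola, 10, Delta), (Ola, 10, Lyra), (Rae, 10, Argo), (Rae, 10, Atlas), (Rae, 10, Beta), (Rae, 10, Delta), (Rae, 10, Lyra), (Wes, 28, Echo), (Wes, 28, Lyra), (Wes, 28, Nova), (Wes, 28, Zephyr)}
(Studio ⨝ Actor) ⋈ Cast (natural join on aid): {(Ada, 28, Echo, Lyra, 20), (Ada, 28, Lyra, Lyra, 20), (Ada, 28, Nova, Lyra, 20), (Ada, 28, Zephyr, Lyra, 20), (Gus, 10, Argo, Argo, 11), (Gus, 10, Atlas, Argo, 11), (Gus, 10, Beta, Argo, 11), (Gus, 10, Delta, Argo, 11), (Gus, 10, Lyra, Argo, 11), (Kim, 10, Argo, Argo, 11), (Kim, 10, Atlas, Argo, 11), (Kim, 10, Beta, Argo, 11), (Kim, 10, Delta, Argo, 11), (Kim, 10, Lyra, Argo, 11), (Ola, 10, Argo, Argo, 11), (Ola, 10, Atlas, Argo, 11), (Ola, 10, Beta, Argo, 11), (Ola, 10, Delta, Argo, 11), (Ola, 10, Lyra, Argo, 11), (Rae, 10, Argo, Argo, 11), (Rae, 10, Atlas, Argo, 11), (Rae, 10, Beta, Argo, 11), (Rae, 10, Delta, Argo, 11), (Rae, 10, Lyra, Argo, 11), (Wes, 28, Echo, Lyra, 20), (Wes, 28, Lyra, Lyra, 20), (Wes, 28, Nova, Lyra, 20), (Wes, 28, Zephyr, Lyra, 20)}
Filtering on mid ≥ aid leaves {(Gus, 10, Argo, Argo, 11), (Gus, 10, Atlas, Argo, 11), (Gus, 10, Beta, Argo, 11), (Gus, 10, Delta, Argo, 11), (Gus, 10, Lyra, Argo, 11), (Kim, 10, Argo, Argo, 11), (Kim, 10, Atlas, Argo, 11), (Kim, 10, Beta, Argo, 11), (Kim, 10, Delta, Argo, 11), (Kim, 10, Lyra, Argo, 11), (Ola, 10, Argo, Argo, 11), (Ola, 10, Atlas, Argo, 11), (Ola, 10, Beta, Argo, 11), (Ola, 10, Delta, Argo, 11), (Ola, 10, Lyra, Argo, 11), (Rae, 10, Argo, Argo, 11), (Rae, 10, Atlas, Argo, 11), (Rae, 10, Beta, Argo, 11), (Rae, 10, Delta, Argo, 11), (Rae, 10, Lyra, Argo, 11)}.
Filtering on title = Lyra leaves {(Gus, 10, Lyra, Argo, 11), (Kim, 10, Lyra, Argo, 11), (Ola, 10, Lyra, Argo, 11), (Rae, 10, Lyra, Argo, 11)}.
π[aname, role]: project onto (aname, role) → {(Gus, Argo), (Kim, Argo), (Ola, Argo), (Rae, Argo)}

{(Gus, Argo), (Kim, Argo), (Ola, Argo), (Rae, Argo)}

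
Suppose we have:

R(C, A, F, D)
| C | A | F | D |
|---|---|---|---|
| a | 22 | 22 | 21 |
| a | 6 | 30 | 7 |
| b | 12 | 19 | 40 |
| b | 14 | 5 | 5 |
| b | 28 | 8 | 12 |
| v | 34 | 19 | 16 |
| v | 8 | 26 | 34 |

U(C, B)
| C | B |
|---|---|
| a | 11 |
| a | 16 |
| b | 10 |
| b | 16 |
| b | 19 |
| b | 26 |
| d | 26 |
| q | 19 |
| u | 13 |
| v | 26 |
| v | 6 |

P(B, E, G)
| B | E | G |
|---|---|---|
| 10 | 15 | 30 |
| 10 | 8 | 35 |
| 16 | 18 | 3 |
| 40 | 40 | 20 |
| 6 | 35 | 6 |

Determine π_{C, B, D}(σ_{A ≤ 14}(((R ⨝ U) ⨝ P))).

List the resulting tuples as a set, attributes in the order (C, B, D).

Joining R and U on C yields {(a, 22, 22, 21, 11), (a, 22, 22, 21, 16), (a, 6, 30, 7, 11), (a, 6, 30, 7, 16), (b, 12, 19, 40, 10), (b, 12, 19, 40, 16), (b, 12, 19, 40, 19), (b, 12, 19, 40, 26), (b, 14, 5, 5, 10), (b, 14, 5, 5, 16), (b, 14, 5, 5, 19), (b, 14, 5, 5, 26), (b, 28, 8, 12, 10), (b, 28, 8, 12, 16), (b, 28, 8, 12, 19), (b, 28, 8, 12, 26), (v, 34, 19, 16, 26), (v, 34, 19, 16, 6), (v, 8, 26, 34, 26), (v, 8, 26, 34, 6)}.
Joining (R ⨝ U) and P on B yields {(a, 22, 22, 21, 16, 18, 3), (a, 6, 30, 7, 16, 18, 3), (b, 12, 19, 40, 10, 15, 30), (b, 12, 19, 40, 10, 8, 35), (b, 12, 19, 40, 16, 18, 3), (b, 14, 5, 5, 10, 15, 30), (b, 14, 5, 5, 10, 8, 35), (b, 14, 5, 5, 16, 18, 3), (b, 28, 8, 12, 10, 15, 30), (b, 28, 8, 12, 10, 8, 35), (b, 28, 8, 12, 16, 18, 3), (v, 34, 19, 16, 6, 35, 6), (v, 8, 26, 34, 6, 35, 6)}.
Apply σ_{A ≤ 14}; surviving tuples: {(a, 6, 30, 7, 16, 18, 3), (b, 12, 19, 40, 10, 15, 30), (b, 12, 19, 40, 10, 8, 35), (b, 12, 19, 40, 16, 18, 3), (b, 14, 5, 5, 10, 15, 30), (b, 14, 5, 5, 10, 8, 35), (b, 14, 5, 5, 16, 18, 3), (v, 8, 26, 34, 6, 35, 6)}
π[C, B, D]: project onto (C, B, D) (2 duplicate(s) eliminated) → {(a, 16, 7), (b, 10, 40), (b, 10, 5), (b, 16, 40), (b, 16, 5), (v, 6, 34)}

{(a, 16, 7), (b, 10, 40), (b, 10, 5), (b, 16, 40), (b, 16, 5), (v, 6, 34)}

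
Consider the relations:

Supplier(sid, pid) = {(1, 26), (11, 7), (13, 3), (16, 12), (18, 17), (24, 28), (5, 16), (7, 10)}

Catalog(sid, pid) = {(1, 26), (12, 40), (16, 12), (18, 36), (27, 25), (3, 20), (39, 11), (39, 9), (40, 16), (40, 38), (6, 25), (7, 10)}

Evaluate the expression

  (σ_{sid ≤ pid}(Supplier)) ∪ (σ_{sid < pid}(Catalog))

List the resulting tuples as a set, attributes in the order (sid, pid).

Selection sid ≤ pid: {(1, 26), (24, 28), (5, 16), (7, 10)}
Selection sid < pid: {(1, 26), (12, 40), (18, 36), (3, 20), (6, 25), (7, 10)}
Set union of the two operands is {(1, 26), (12, 40), (18, 36), (24, 28), (3, 20), (5, 16), (6, 25), (7, 10)}.

{(1, 26), (12, 40), (18, 36), (24, 28), (3, 20), (5, 16), (6, 25), (7, 10)}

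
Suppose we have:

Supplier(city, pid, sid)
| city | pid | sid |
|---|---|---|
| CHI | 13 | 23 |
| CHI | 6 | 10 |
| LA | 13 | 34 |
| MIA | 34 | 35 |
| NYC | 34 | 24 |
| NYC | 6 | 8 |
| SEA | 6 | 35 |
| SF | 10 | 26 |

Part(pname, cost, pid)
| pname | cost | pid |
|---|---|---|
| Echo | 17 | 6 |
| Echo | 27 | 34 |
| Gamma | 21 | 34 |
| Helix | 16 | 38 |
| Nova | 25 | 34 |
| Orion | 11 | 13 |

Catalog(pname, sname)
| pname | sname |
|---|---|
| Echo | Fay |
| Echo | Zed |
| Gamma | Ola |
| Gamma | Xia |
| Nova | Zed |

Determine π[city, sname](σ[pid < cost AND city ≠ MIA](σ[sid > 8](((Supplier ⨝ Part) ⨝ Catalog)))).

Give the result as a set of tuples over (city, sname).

{(CHI, Fay), (CHI, Zed), (SEA, Fay), (SEA, Zed)}

Supplier ⋈ Part (natural join on pid): {(CHI, 13, 23, Orion, 11), (CHI, 6, 10, Echo, 17), (LA, 13, 34, Orion, 11), (MIA, 34, 35, Echo, 27), (MIA, 34, 35, Gamma, 21), (MIA, 34, 35, Nova, 25), (NYC, 34, 24, Echo, 27), (NYC, 34, 24, Gamma, 21), (NYC, 34, 24, Nova, 25), (NYC, 6, 8, Echo, 17), (SEA, 6, 35, Echo, 17)}
(Supplier ⨝ Part) ⋈ Catalog (natural join on pname): {(CHI, 6, 10, Echo, 17, Fay), (CHI, 6, 10, Echo, 17, Zed), (MIA, 34, 35, Echo, 27, Fay), (MIA, 34, 35, Echo, 27, Zed), (MIA, 34, 35, Gamma, 21, Ola), (MIA, 34, 35, Gamma, 21, Xia), (MIA, 34, 35, Nova, 25, Zed), (NYC, 34, 24, Echo, 27, Fay), (NYC, 34, 24, Echo, 27, Zed), (NYC, 34, 24, Gamma, 21, Ola), (NYC, 34, 24, Gamma, 21, Xia), (NYC, 34, 24, Nova, 25, Zed), (NYC, 6, 8, Echo, 17, Fay), (NYC, 6, 8, Echo, 17, Zed), (SEA, 6, 35, Echo, 17, Fay), (SEA, 6, 35, Echo, 17, Zed)}
Apply σ_{sid > 8}; surviving tuples: {(CHI, 6, 10, Echo, 17, Fay), (CHI, 6, 10, Echo, 17, Zed), (MIA, 34, 35, Echo, 27, Fay), (MIA, 34, 35, Echo, 27, Zed), (MIA, 34, 35, Gamma, 21, Ola), (MIA, 34, 35, Gamma, 21, Xia), (MIA, 34, 35, Nova, 25, Zed), (NYC, 34, 24, Echo, 27, Fay), (NYC, 34, 24, Echo, 27, Zed), (NYC, 34, 24, Gamma, 21, Ola), (NYC, 34, 24, Gamma, 21, Xia), (NYC, 34, 24, Nova, 25, Zed), (SEA, 6, 35, Echo, 17, Fay), (SEA, 6, 35, Echo, 17, Zed)}
Apply σ_{pid < cost AND city ≠ MIA}; surviving tuples: {(CHI, 6, 10, Echo, 17, Fay), (CHI, 6, 10, Echo, 17, Zed), (SEA, 6, 35, Echo, 17, Fay), (SEA, 6, 35, Echo, 17, Zed)}
π[city, sname]: project onto (city, sname) → {(CHI, Fay), (CHI, Zed), (SEA, Fay), (SEA, Zed)}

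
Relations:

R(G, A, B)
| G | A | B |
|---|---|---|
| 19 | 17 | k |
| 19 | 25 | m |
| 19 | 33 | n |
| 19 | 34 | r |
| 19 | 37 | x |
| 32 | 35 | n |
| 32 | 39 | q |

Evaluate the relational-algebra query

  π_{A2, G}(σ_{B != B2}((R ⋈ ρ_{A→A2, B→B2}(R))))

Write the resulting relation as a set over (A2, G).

{(17, 19), (25, 19), (33, 19), (34, 19), (35, 32), (37, 19), (39, 32)}

ρ[A→A2, B→B2]: schema becomes (G, A2, B2); tuples unchanged.
R ⋈ ρ_{A→A2, B→B2}(R) (natural join on G): {(19, 17, k, 17, k), (19, 17, k, 25, m), (19, 17, k, 33, n), (19, 17, k, 34, r), (19, 17, k, 37, x), (19, 25, m, 17, k), (19, 25, m, 25, m), (19, 25, m, 33, n), (19, 25, m, 34, r), (19, 25, m, 37, x), (19, 33, n, 17, k), (19, 33, n, 25, m), (19, 33, n, 33, n), (19, 33, n, 34, r), (19, 33, n, 37, x), (19, 34, r, 17, k), (19, 34, r, 25, m), (19, 34, r, 33, n), (19, 34, r, 34, r), (19, 34, r, 37, x), (19, 37, x, 17, k), (19, 37, x, 25, m), (19, 37, x, 33, n), (19, 37, x, 34, r), (19, 37, x, 37, x), (32, 35, n, 35, n), (32, 35, n, 39, q), (32, 39, q, 35, n), (32, 39, q, 39, q)}
σ[B != B2]: keep tuples satisfying B != B2 → {(19, 17, k, 25, m), (19, 17, k, 33, n), (19, 17, k, 34, r), (19, 17, k, 37, x), (19, 25, m, 17, k), (19, 25, m, 33, n), (19, 25, m, 34, r), (19, 25, m, 37, x), (19, 33, n, 17, k), (19, 33, n, 25, m), (19, 33, n, 34, r), (19, 33, n, 37, x), (19, 34, r, 17, k), (19, 34, r, 25, m), (19, 34, r, 33, n), (19, 34, r, 37, x), (19, 37, x, 17, k), (19, 37, x, 25, m), (19, 37, x, 33, n), (19, 37, x, 34, r), (32, 35, n, 39, q), (32, 39, q, 35, n)}
π[A2, G]: project onto (A2, G) (15 duplicate(s) eliminated) → {(17, 19), (25, 19), (33, 19), (34, 19), (35, 32), (37, 19), (39, 32)}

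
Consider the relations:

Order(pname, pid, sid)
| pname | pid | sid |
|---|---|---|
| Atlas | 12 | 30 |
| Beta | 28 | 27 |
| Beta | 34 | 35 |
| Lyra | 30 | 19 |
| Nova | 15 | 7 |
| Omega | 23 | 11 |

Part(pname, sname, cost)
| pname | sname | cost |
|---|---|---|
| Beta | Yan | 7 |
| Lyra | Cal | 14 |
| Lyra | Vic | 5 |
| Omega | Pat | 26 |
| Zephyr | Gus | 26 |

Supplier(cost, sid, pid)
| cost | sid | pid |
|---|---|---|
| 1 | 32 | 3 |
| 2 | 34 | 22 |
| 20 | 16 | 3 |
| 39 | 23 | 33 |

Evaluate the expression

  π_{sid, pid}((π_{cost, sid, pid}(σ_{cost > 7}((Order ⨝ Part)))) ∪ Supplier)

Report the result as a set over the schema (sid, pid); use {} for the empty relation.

Natural join on pname: {(Beta, 28, 27, Yan, 7), (Beta, 34, 35, Yan, 7), (Lyra, 30, 19, Cal, 14), (Lyra, 30, 19, Vic, 5), (Omega, 23, 11, Pat, 26)}
Apply σ_{cost > 7}; surviving tuples: {(Lyra, 30, 19, Cal, 14), (Omega, 23, 11, Pat, 26)}
π_{cost, sid, pid} gives {(14, 19, 30), (26, 11, 23)}.
Union: {(14, 19, 30), (26, 11, 23)} with {(1, 32, 3), (2, 34, 22), (20, 16, 3), (39, 23, 33)} → {(1, 32, 3), (14, 19, 30), (2, 34, 22), (20, 16, 3), (26, 11, 23), (39, 23, 33)}
π_{sid, pid} gives {(11, 23), (16, 3), (19, 30), (23, 33), (32, 3), (34, 22)}.

{(11, 23), (16, 3), (19, 30), (23, 33), (32, 3), (34, 22)}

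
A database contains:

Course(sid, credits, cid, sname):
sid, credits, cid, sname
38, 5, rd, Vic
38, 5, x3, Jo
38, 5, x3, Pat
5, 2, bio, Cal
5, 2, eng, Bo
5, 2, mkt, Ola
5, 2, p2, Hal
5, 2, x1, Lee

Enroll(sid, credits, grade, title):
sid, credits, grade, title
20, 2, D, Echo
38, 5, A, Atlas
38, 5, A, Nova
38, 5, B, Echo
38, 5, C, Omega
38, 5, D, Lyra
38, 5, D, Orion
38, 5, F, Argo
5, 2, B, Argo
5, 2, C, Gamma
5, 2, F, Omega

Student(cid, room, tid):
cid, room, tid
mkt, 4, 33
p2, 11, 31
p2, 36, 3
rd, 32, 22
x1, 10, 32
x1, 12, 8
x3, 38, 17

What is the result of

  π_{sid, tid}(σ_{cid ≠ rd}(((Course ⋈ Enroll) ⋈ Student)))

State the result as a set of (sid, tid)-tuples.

{(38, 17), (5, 3), (5, 31), (5, 32), (5, 33), (5, 8)}

Natural join on sid, credits: {(38, 5, rd, Vic, A, Atlas), (38, 5, rd, Vic, A, Nova), (38, 5, rd, Vic, B, Echo), (38, 5, rd, Vic, C, Omega), (38, 5, rd, Vic, D, Lyra), (38, 5, rd, Vic, D, Orion), (38, 5, rd, Vic, F, Argo), (38, 5, x3, Jo, A, Atlas), (38, 5, x3, Jo, A, Nova), (38, 5, x3, Jo, B, Echo), (38, 5, x3, Jo, C, Omega), (38, 5, x3, Jo, D, Lyra), (38, 5, x3, Jo, D, Orion), (38, 5, x3, Jo, F, Argo), (38, 5, x3, Pat, A, Atlas), (38, 5, x3, Pat, A, Nova), (38, 5, x3, Pat, B, Echo), (38, 5, x3, Pat, C, Omega), (38, 5, x3, Pat, D, Lyra), (38, 5, x3, Pat, D, Orion), (38, 5, x3, Pat, F, Argo), (5, 2, bio, Cal, B, Argo), (5, 2, bio, Cal, C, Gamma), (5, 2, bio, Cal, F, Omega), (5, 2, eng, Bo, B, Argo), (5, 2, eng, Bo, C, Gamma), (5, 2, eng, Bo, F, Omega), (5, 2, mkt, Ola, B, Argo), (5, 2, mkt, Ola, C, Gamma), (5, 2, mkt, Ola, F, Omega), (5, 2, p2, Hal, B, Argo), (5, 2, p2, Hal, C, Gamma), (5, 2, p2, Hal, F, Omega), (5, 2, x1, Lee, B, Argo), (5, 2, x1, Lee, C, Gamma), (5, 2, x1, Lee, F, Omega)}
Natural join on cid: {(38, 5, rd, Vic, A, Atlas, 32, 22), (38, 5, rd, Vic, A, Nova, 32, 22), (38, 5, rd, Vic, B, Echo, 32, 22), (38, 5, rd, Vic, C, Omega, 32, 22), (38, 5, rd, Vic, D, Lyra, 32, 22), (38, 5, rd, Vic, D, Orion, 32, 22), (38, 5, rd, Vic, F, Argo, 32, 22), (38, 5, x3, Jo, A, Atlas, 38, 17), (38, 5, x3, Jo, A, Nova, 38, 17), (38, 5, x3, Jo, B, Echo, 38, 17), (38, 5, x3, Jo, C, Omega, 38, 17), (38, 5, x3, Jo, D, Lyra, 38, 17), (38, 5, x3, Jo, D, Orion, 38, 17), (38, 5, x3, Jo, F, Argo, 38, 17), (38, 5, x3, Pat, A, Atlas, 38, 17), (38, 5, x3, Pat, A, Nova, 38, 17), (38, 5, x3, Pat, B, Echo, 38, 17), (38, 5, x3, Pat, C, Omega, 38, 17), (38, 5, x3, Pat, D, Lyra, 38, 17), (38, 5, x3, Pat, D, Orion, 38, 17), (38, 5, x3, Pat, F, Argo, 38, 17), (5, 2, mkt, Ola, B, Argo, 4, 33), (5, 2, mkt, Ola, C, Gamma, 4, 33), (5, 2, mkt, Ola, F, Omega, 4, 33), (5, 2, p2, Hal, B, Argo, 11, 31), (5, 2, p2, Hal, B, Argo, 36, 3), (5, 2, p2, Hal, C, Gamma, 11, 31), (5, 2, p2, Hal, C, Gamma, 36, 3), (5, 2, p2, Hal, F, Omega, 11, 31), (5, 2, p2, Hal, F, Omega, 36, 3), (5, 2, x1, Lee, B, Argo, 10, 32), (5, 2, x1, Lee, B, Argo, 12, 8), (5, 2, x1, Lee, C, Gamma, 10, 32), (5, 2, x1, Lee, C, Gamma, 12, 8), (5, 2, x1, Lee, F, Omega, 10, 32), (5, 2, x1, Lee, F, Omega, 12, 8)}
Apply σ_{cid ≠ rd}; surviving tuples: {(38, 5, x3, Jo, A, Atlas, 38, 17), (38, 5, x3, Jo, A, Nova, 38, 17), (38, 5, x3, Jo, B, Echo, 38, 17), (38, 5, x3, Jo, C, Omega, 38, 17), (38, 5, x3, Jo, D, Lyra, 38, 17), (38, 5, x3, Jo, D, Orion, 38, 17), (38, 5, x3, Jo, F, Argo, 38, 17), (38, 5, x3, Pat, A, Atlas, 38, 17), (38, 5, x3, Pat, A, Nova, 38, 17), (38, 5, x3, Pat, B, Echo, 38, 17), (38, 5, x3, Pat, C, Omega, 38, 17), (38, 5, x3, Pat, D, Lyra, 38, 17), (38, 5, x3, Pat, D, Orion, 38, 17), (38, 5, x3, Pat, F, Argo, 38, 17), (5, 2, mkt, Ola, B, Argo, 4, 33), (5, 2, mkt, Ola, C, Gamma, 4, 33), (5, 2, mkt, Ola, F, Omega, 4, 33), (5, 2, p2, Hal, B, Argo, 11, 31), (5, 2, p2, Hal, B, Argo, 36, 3), (5, 2, p2, Hal, C, Gamma, 11, 31), (5, 2, p2, Hal, C, Gamma, 36, 3), (5, 2, p2, Hal, F, Omega, 11, 31), (5, 2, p2, Hal, F, Omega, 36, 3), (5, 2, x1, Lee, B, Argo, 10, 32), (5, 2, x1, Lee, B, Argo, 12, 8), (5, 2, x1, Lee, C, Gamma, 10, 32), (5, 2, x1, Lee, C, Gamma, 12, 8), (5, 2, x1, Lee, F, Omega, 10, 32), (5, 2, x1, Lee, F, Omega, 12, 8)}
π_{sid, tid} gives {(38, 17), (5, 3), (5, 31), (5, 32), (5, 33), (5, 8)} (23 duplicate(s) eliminated).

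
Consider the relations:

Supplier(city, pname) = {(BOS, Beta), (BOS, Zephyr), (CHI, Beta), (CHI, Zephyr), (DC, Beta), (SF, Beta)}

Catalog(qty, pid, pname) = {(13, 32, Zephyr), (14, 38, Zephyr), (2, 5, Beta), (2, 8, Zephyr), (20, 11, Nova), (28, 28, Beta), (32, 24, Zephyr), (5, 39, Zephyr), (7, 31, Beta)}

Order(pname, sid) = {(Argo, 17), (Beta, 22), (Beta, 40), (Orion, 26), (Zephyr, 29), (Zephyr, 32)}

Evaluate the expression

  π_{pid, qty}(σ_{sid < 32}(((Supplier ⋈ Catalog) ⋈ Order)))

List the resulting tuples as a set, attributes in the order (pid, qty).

{(24, 32), (28, 28), (31, 7), (32, 13), (38, 14), (39, 5), (5, 2), (8, 2)}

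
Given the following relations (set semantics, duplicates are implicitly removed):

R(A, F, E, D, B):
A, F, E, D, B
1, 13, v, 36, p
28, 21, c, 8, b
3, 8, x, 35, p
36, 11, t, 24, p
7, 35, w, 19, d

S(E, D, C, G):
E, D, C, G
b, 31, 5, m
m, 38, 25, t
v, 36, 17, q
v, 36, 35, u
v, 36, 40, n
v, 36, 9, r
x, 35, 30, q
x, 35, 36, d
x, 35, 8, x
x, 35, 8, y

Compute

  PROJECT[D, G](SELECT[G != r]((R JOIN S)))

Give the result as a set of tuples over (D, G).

Joining R and S on E, D yields {(1, 13, v, 36, p, 17, q), (1, 13, v, 36, p, 35, u), (1, 13, v, 36, p, 40, n), (1, 13, v, 36, p, 9, r), (3, 8, x, 35, p, 30, q), (3, 8, x, 35, p, 36, d), (3, 8, x, 35, p, 8, x), (3, 8, x, 35, p, 8, y)}.
Filtering on G != r leaves {(1, 13, v, 36, p, 17, q), (1, 13, v, 36, p, 35, u), (1, 13, v, 36, p, 40, n), (3, 8, x, 35, p, 30, q), (3, 8, x, 35, p, 36, d), (3, 8, x, 35, p, 8, x), (3, 8, x, 35, p, 8, y)}.
Keep only column(s) D, G: {(35, d), (35, q), (35, x), (35, y), (36, n), (36, q), (36, u)}

{(35, d), (35, q), (35, x), (35, y), (36, n), (36, q), (36, u)}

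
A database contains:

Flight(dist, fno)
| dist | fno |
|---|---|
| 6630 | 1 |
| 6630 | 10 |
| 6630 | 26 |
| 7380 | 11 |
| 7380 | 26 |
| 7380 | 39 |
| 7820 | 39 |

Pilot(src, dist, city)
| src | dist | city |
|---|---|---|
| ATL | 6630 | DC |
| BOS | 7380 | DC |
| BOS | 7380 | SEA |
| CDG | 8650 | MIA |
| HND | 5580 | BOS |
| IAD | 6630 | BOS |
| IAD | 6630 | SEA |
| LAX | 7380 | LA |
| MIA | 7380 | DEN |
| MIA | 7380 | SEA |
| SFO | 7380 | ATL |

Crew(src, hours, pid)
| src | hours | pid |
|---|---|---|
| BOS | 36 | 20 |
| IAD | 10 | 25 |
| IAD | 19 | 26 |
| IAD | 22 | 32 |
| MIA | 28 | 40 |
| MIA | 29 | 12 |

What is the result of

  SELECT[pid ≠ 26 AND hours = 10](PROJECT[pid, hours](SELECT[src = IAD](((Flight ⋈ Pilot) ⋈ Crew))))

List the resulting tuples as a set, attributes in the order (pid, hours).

{(25, 10)}

Natural join on dist: {(6630, 1, ATL, DC), (6630, 1, IAD, BOS), (6630, 1, IAD, SEA), (6630, 10, ATL, DC), (6630, 10, IAD, BOS), (6630, 10, IAD, SEA), (6630, 26, ATL, DC), (6630, 26, IAD, BOS), (6630, 26, IAD, SEA), (7380, 11, BOS, DC), (7380, 11, BOS, SEA), (7380, 11, LAX, LA), (7380, 11, MIA, DEN), (7380, 11, MIA, SEA), (7380, 11, SFO, ATL), (7380, 26, BOS, DC), (7380, 26, BOS, SEA), (7380, 26, LAX, LA), (7380, 26, MIA, DEN), (7380, 26, MIA, SEA), (7380, 26, SFO, ATL), (7380, 39, BOS, DC), (7380, 39, BOS, SEA), (7380, 39, LAX, LA), (7380, 39, MIA, DEN), (7380, 39, MIA, SEA), (7380, 39, SFO, ATL)}
Natural join on src: {(6630, 1, IAD, BOS, 10, 25), (6630, 1, IAD, BOS, 19, 26), (6630, 1, IAD, BOS, 22, 32), (6630, 1, IAD, SEA, 10, 25), (6630, 1, IAD, SEA, 19, 26), (6630, 1, IAD, SEA, 22, 32), (6630, 10, IAD, BOS, 10, 25), (6630, 10, IAD, BOS, 19, 26), (6630, 10, IAD, BOS, 22, 32), (6630, 10, IAD, SEA, 10, 25), (6630, 10, IAD, SEA, 19, 26), (6630, 10, IAD, SEA, 22, 32), (6630, 26, IAD, BOS, 10, 25), (6630, 26, IAD, BOS, 19, 26), (6630, 26, IAD, BOS, 22, 32), (6630, 26, IAD, SEA, 10, 25), (6630, 26, IAD, SEA, 19, 26), (6630, 26, IAD, SEA, 22, 32), (7380, 11, BOS, DC, 36, 20), (7380, 11, BOS, SEA, 36, 20), (7380, 11, MIA, DEN, 28, 40), (7380, 11, MIA, DEN, 29, 12), (7380, 11, MIA, SEA, 28, 40), (7380, 11, MIA, SEA, 29, 12), (7380, 26, BOS, DC, 36, 20), (7380, 26, BOS, SEA, 36, 20), (7380, 26, MIA, DEN, 28, 40), (7380, 26, MIA, DEN, 29, 12), (7380, 26, MIA, SEA, 28, 40), (7380, 26, MIA, SEA, 29, 12), (7380, 39, BOS, DC, 36, 20), (7380, 39, BOS, SEA, 36, 20), (7380, 39, MIA, DEN, 28, 40), (7380, 39, MIA, DEN, 29, 12), (7380, 39, MIA, SEA, 28, 40), (7380, 39, MIA, SEA, 29, 12)}
Apply σ_{src = IAD}; surviving tuples: {(6630, 1, IAD, BOS, 10, 25), (6630, 1, IAD, BOS, 19, 26), (6630, 1, IAD, BOS, 22, 32), (6630, 1, IAD, SEA, 10, 25), (6630, 1, IAD, SEA, 19, 26), (6630, 1, IAD, SEA, 22, 32), (6630, 10, IAD, BOS, 10, 25), (6630, 10, IAD, BOS, 19, 26), (6630, 10, IAD, BOS, 22, 32), (6630, 10, IAD, SEA, 10, 25), (6630, 10, IAD, SEA, 19, 26), (6630, 10, IAD, SEA, 22, 32), (6630, 26, IAD, BOS, 10, 25), (6630, 26, IAD, BOS, 19, 26), (6630, 26, IAD, BOS, 22, 32), (6630, 26, IAD, SEA, 10, 25), (6630, 26, IAD, SEA, 19, 26), (6630, 26, IAD, SEA, 22, 32)}
Keep only column(s) pid, hours (15 duplicate(s) eliminated): {(25, 10), (26, 19), (32, 22)}
Apply σ_{pid ≠ 26 AND hours = 10}; surviving tuples: {(25, 10)}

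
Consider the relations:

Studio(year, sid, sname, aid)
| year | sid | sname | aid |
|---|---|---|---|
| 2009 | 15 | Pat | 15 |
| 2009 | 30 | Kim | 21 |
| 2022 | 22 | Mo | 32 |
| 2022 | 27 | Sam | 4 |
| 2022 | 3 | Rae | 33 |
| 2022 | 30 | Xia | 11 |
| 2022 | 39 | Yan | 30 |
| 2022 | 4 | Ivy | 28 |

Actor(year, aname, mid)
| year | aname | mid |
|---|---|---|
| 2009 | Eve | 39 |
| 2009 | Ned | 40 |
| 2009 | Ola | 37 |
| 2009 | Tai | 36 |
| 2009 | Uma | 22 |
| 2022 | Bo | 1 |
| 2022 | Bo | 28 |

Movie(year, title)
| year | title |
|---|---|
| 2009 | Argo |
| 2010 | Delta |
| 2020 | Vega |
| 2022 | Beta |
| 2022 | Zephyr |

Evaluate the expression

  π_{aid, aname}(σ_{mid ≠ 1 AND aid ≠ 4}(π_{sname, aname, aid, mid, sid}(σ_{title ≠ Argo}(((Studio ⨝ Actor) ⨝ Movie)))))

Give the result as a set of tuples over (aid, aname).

{(11, Bo), (28, Bo), (30, Bo), (32, Bo), (33, Bo)}

Studio ⋈ Actor (natural join on year): {(2009, 15, Pat, 15, Eve, 39), (2009, 15, Pat, 15, Ned, 40), (2009, 15, Pat, 15, Ola, 37), (2009, 15, Pat, 15, Tai, 36), (2009, 15, Pat, 15, Uma, 22), (2009, 30, Kim, 21, Eve, 39), (2009, 30, Kim, 21, Ned, 40), (2009, 30, Kim, 21, Ola, 37), (2009, 30, Kim, 21, Tai, 36), (2009, 30, Kim, 21, Uma, 22), (2022, 22, Mo, 32, Bo, 1), (2022, 22, Mo, 32, Bo, 28), (2022, 27, Sam, 4, Bo, 1), (2022, 27, Sam, 4, Bo, 28), (2022, 3, Rae, 33, Bo, 1), (2022, 3, Rae, 33, Bo, 28), (2022, 30, Xia, 11, Bo, 1), (2022, 30, Xia, 11, Bo, 28), (2022, 39, Yan, 30, Bo, 1), (2022, 39, Yan, 30, Bo, 28), (2022, 4, Ivy, 28, Bo, 1), (2022, 4, Ivy, 28, Bo, 28)}
(Studio ⨝ Actor) ⋈ Movie (natural join on year): {(2009, 15, Pat, 15, Eve, 39, Argo), (2009, 15, Pat, 15, Ned, 40, Argo), (2009, 15, Pat, 15, Ola, 37, Argo), (2009, 15, Pat, 15, Tai, 36, Argo), (2009, 15, Pat, 15, Uma, 22, Argo), (2009, 30, Kim, 21, Eve, 39, Argo), (2009, 30, Kim, 21, Ned, 40, Argo), (2009, 30, Kim, 21, Ola, 37, Argo), (2009, 30, Kim, 21, Tai, 36, Argo), (2009, 30, Kim, 21, Uma, 22, Argo), (2022, 22, Mo, 32, Bo, 1, Beta), (2022, 22, Mo, 32, Bo, 1, Zephyr), (2022, 22, Mo, 32, Bo, 28, Beta), (2022, 22, Mo, 32, Bo, 28, Zephyr), (2022, 27, Sam, 4, Bo, 1, Beta), (2022, 27, Sam, 4, Bo, 1, Zephyr), (2022, 27, Sam, 4, Bo, 28, Beta), (2022, 27, Sam, 4, Bo, 28, Zephyr), (2022, 3, Rae, 33, Bo, 1, Beta), (2022, 3, Rae, 33, Bo, 1, Zephyr), (2022, 3, Rae, 33, Bo, 28, Beta), (2022, 3, Rae, 33, Bo, 28, Zephyr), (2022, 30, Xia, 11, Bo, 1, Beta), (2022, 30, Xia, 11, Bo, 1, Zephyr), (2022, 30, Xia, 11, Bo, 28, Beta), (2022, 30, Xia, 11, Bo, 28, Zephyr), (2022, 39, Yan, 30, Bo, 1, Beta), (2022, 39, Yan, 30, Bo, 1, Zephyr), (2022, 39, Yan, 30, Bo, 28, Beta), (2022, 39, Yan, 30, Bo, 28, Zephyr), (2022, 4, Ivy, 28, Bo, 1, Beta), (2022, 4, Ivy, 28, Bo, 1, Zephyr), (2022, 4, Ivy, 28, Bo, 28, Beta), (2022, 4, Ivy, 28, Bo, 28, Zephyr)}
Filtering on title ≠ Argo leaves {(2022, 22, Mo, 32, Bo, 1, Beta), (2022, 22, Mo, 32, Bo, 1, Zephyr), (2022, 22, Mo, 32, Bo, 28, Beta), (2022, 22, Mo, 32, Bo, 28, Zephyr), (2022, 27, Sam, 4, Bo, 1, Beta), (2022, 27, Sam, 4, Bo, 1, Zephyr), (2022, 27, Sam, 4, Bo, 28, Beta), (2022, 27, Sam, 4, Bo, 28, Zephyr), (2022, 3, Rae, 33, Bo, 1, Beta), (2022, 3, Rae, 33, Bo, 1, Zephyr), (2022, 3, Rae, 33, Bo, 28, Beta), (2022, 3, Rae, 33, Bo, 28, Zephyr), (2022, 30, Xia, 11, Bo, 1, Beta), (2022, 30, Xia, 11, Bo, 1, Zephyr), (2022, 30, Xia, 11, Bo, 28, Beta), (2022, 30, Xia, 11, Bo, 28, Zephyr), (2022, 39, Yan, 30, Bo, 1, Beta), (2022, 39, Yan, 30, Bo, 1, Zephyr), (2022, 39, Yan, 30, Bo, 28, Beta), (2022, 39, Yan, 30, Bo, 28, Zephyr), (2022, 4, Ivy, 28, Bo, 1, Beta), (2022, 4, Ivy, 28, Bo, 1, Zephyr), (2022, 4, Ivy, 28, Bo, 28, Beta), (2022, 4, Ivy, 28, Bo, 28, Zephyr)}.
Projecting to sname, aname, aid, mid, sid (12 duplicate(s) eliminated): {(Ivy, Bo, 28, 1, 4), (Ivy, Bo, 28, 28, 4), (Mo, Bo, 32, 1, 22), (Mo, Bo, 32, 28, 22), (Rae, Bo, 33, 1, 3), (Rae, Bo, 33, 28, 3), (Sam, Bo, 4, 1, 27), (Sam, Bo, 4, 28, 27), (Xia, Bo, 11, 1, 30), (Xia, Bo, 11, 28, 30), (Yan, Bo, 30, 1, 39), (Yan, Bo, 30, 28, 39)}
Filtering on mid ≠ 1 AND aid ≠ 4 leaves {(Ivy, Bo, 28, 28, 4), (Mo, Bo, 32, 28, 22), (Rae, Bo, 33, 28, 3), (Xia, Bo, 11, 28, 30), (Yan, Bo, 30, 28, 39)}.
Projecting to aid, aname: {(11, Bo), (28, Bo), (30, Bo), (32, Bo), (33, Bo)}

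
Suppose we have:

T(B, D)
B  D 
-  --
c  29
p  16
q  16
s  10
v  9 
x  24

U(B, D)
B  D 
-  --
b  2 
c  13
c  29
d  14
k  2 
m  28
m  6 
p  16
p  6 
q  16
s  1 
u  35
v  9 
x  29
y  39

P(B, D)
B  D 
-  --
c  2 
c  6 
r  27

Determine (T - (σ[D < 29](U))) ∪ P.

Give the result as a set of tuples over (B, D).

Selection D < 29: {(b, 2), (c, 13), (d, 14), (k, 2), (m, 28), (m, 6), (p, 16), (p, 6), (q, 16), (s, 1), (v, 9)}
Taking the difference: {(c, 29), (s, 10), (x, 24)}
Taking the union: {(c, 2), (c, 29), (c, 6), (r, 27), (s, 10), (x, 24)}

{(c, 2), (c, 29), (c, 6), (r, 27), (s, 10), (x, 24)}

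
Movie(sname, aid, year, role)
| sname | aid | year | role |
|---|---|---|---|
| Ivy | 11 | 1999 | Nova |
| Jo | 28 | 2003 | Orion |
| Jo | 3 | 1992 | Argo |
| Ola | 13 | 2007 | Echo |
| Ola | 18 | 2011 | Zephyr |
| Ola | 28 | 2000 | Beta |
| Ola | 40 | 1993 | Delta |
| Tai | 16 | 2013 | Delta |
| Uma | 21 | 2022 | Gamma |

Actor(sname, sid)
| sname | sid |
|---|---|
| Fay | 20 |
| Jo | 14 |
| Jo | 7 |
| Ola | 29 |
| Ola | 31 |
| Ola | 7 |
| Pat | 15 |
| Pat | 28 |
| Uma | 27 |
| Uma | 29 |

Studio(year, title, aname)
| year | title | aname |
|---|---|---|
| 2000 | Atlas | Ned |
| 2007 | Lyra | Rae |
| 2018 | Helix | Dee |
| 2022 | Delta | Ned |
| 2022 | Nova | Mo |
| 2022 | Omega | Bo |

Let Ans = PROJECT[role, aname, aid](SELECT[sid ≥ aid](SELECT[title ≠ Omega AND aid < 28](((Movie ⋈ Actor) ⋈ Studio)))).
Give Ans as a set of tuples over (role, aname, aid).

Joining Movie and Actor on sname yields {(Jo, 28, 2003, Orion, 14), (Jo, 28, 2003, Orion, 7), (Jo, 3, 1992, Argo, 14), (Jo, 3, 1992, Argo, 7), (Ola, 13, 2007, Echo, 29), (Ola, 13, 2007, Echo, 31), (Ola, 13, 2007, Echo, 7), (Ola, 18, 2011, Zephyr, 29), (Ola, 18, 2011, Zephyr, 31), (Ola, 18, 2011, Zephyr, 7), (Ola, 28, 2000, Beta, 29), (Ola, 28, 2000, Beta, 31), (Ola, 28, 2000, Beta, 7), (Ola, 40, 1993, Delta, 29), (Ola, 40, 1993, Delta, 31), (Ola, 40, 1993, Delta, 7), (Uma, 21, 2022, Gamma, 27), (Uma, 21, 2022, Gamma, 29)}.
Joining (Movie ⋈ Actor) and Studio on year yields {(Ola, 13, 2007, Echo, 29, Lyra, Rae), (Ola, 13, 2007, Echo, 31, Lyra, Rae), (Ola, 13, 2007, Echo, 7, Lyra, Rae), (Ola, 28, 2000, Beta, 29, Atlas, Ned), (Ola, 28, 2000, Beta, 31, Atlas, Ned), (Ola, 28, 2000, Beta, 7, Atlas, Ned), (Uma, 21, 2022, Gamma, 27, Delta, Ned), (Uma, 21, 2022, Gamma, 27, Nova, Mo), (Uma, 21, 2022, Gamma, 27, Omega, Bo), (Uma, 21, 2022, Gamma, 29, Delta, Ned), (Uma, 21, 2022, Gamma, 29, Nova, Mo), (Uma, 21, 2022, Gamma, 29, Omega, Bo)}.
Filtering on title ≠ Omega AND aid < 28 leaves {(Ola, 13, 2007, Echo, 29, Lyra, Rae), (Ola, 13, 2007, Echo, 31, Lyra, Rae), (Ola, 13, 2007, Echo, 7, Lyra, Rae), (Uma, 21, 2022, Gamma, 27, Delta, Ned), (Uma, 21, 2022, Gamma, 27, Nova, Mo), (Uma, 21, 2022, Gamma, 29, Delta, Ned), (Uma, 21, 2022, Gamma, 29, Nova, Mo)}.
Filtering on sid ≥ aid leaves {(Ola, 13, 2007, Echo, 29, Lyra, Rae), (Ola, 13, 2007, Echo, 31, Lyra, Rae), (Uma, 21, 2022, Gamma, 27, Delta, Ned), (Uma, 21, 2022, Gamma, 27, Nova, Mo), (Uma, 21, 2022, Gamma, 29, Delta, Ned), (Uma, 21, 2022, Gamma, 29, Nova, Mo)}.
π[role, aname, aid]: project onto (role, aname, aid) (3 duplicate(s) eliminated) → {(Echo, Rae, 13), (Gamma, Mo, 21), (Gamma, Ned, 21)}

{(Echo, Rae, 13), (Gamma, Mo, 21), (Gamma, Ned, 21)}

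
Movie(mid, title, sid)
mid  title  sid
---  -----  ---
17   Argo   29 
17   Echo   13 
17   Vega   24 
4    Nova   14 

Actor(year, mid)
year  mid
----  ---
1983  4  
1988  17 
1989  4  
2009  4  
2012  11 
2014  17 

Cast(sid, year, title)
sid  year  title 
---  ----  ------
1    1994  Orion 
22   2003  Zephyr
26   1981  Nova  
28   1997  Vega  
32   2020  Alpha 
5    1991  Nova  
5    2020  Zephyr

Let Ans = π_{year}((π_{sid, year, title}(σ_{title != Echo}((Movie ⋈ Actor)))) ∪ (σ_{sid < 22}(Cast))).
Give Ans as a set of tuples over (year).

{1983, 1988, 1989, 1991, 1994, 2009, 2014, 2020}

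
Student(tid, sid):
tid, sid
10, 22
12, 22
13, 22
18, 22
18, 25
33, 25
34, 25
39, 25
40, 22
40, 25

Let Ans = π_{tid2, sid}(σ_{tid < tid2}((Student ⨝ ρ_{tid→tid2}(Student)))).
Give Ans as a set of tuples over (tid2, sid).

ρ[tid→tid2]: schema becomes (tid2, sid); tuples unchanged.
Natural join on sid: {(10, 22, 10), (10, 22, 12), (10, 22, 13), (10, 22, 18), (10, 22, 40), (12, 22, 10), (12, 22, 12), (12, 22, 13), (12, 22, 18), (12, 22, 40), (13, 22, 10), (13, 22, 12), (13, 22, 13), (13, 22, 18), (13, 22, 40), (18, 22, 10), (18, 22, 12), (18, 22, 13), (18, 22, 18), (18, 22, 40), (18, 25, 18), (18, 25, 33), (18, 25, 34), (18, 25, 39), (18, 25, 40), (33, 25, 18), (33, 25, 33), (33, 25, 34), (33, 25, 39), (33, 25, 40), (34, 25, 18), (34, 25, 33), (34, 25, 34), (34, 25, 39), (34, 25, 40), (39, 25, 18), (39, 25, 33), (39, 25, 34), (39, 25, 39), (39, 25, 40), (40, 22, 10), (40, 22, 12), (40, 22, 13), (40, 22, 18), (40, 22, 40), (40, 25, 18), (40, 25, 33), (40, 25, 34), (40, 25, 39), (40, 25, 40)}
σ[tid < tid2]: keep tuples satisfying tid < tid2 → {(10, 22, 12), (10, 22, 13), (10, 22, 18), (10, 22, 40), (12, 22, 13), (12, 22, 18), (12, 22, 40), (13, 22, 18), (13, 22, 40), (18, 22, 40), (18, 25, 33), (18, 25, 34), (18, 25, 39), (18, 25, 40), (33, 25, 34), (33, 25, 39), (33, 25, 40), (34, 25, 39), (34, 25, 40), (39, 25, 40)}
Projecting to tid2, sid (12 duplicate(s) eliminated): {(12, 22), (13, 22), (18, 22), (33, 25), (34, 25), (39, 25), (40, 22), (40, 25)}

{(12, 22), (13, 22), (18, 22), (33, 25), (34, 25), (39, 25), (40, 22), (40, 25)}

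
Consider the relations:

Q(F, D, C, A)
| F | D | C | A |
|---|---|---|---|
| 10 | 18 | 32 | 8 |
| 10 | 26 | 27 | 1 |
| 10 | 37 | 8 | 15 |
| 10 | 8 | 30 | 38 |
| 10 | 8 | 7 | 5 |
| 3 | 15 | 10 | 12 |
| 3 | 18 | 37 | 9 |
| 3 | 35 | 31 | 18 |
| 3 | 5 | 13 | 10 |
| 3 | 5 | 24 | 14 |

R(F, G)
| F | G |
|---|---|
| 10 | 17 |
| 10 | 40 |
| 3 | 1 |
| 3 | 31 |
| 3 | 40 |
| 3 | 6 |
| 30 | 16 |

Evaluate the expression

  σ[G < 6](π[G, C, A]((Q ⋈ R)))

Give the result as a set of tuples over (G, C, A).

Natural join on F: {(10, 18, 32, 8, 17), (10, 18, 32, 8, 40), (10, 26, 27, 1, 17), (10, 26, 27, 1, 40), (10, 37, 8, 15, 17), (10, 37, 8, 15, 40), (10, 8, 30, 38, 17), (10, 8, 30, 38, 40), (10, 8, 7, 5, 17), (10, 8, 7, 5, 40), (3, 15, 10, 12, 1), (3, 15, 10, 12, 31), (3, 15, 10, 12, 40), (3, 15, 10, 12, 6), (3, 18, 37, 9, 1), (3, 18, 37, 9, 31), (3, 18, 37, 9, 40), (3, 18, 37, 9, 6), (3, 35, 31, 18, 1), (3, 35, 31, 18, 31), (3, 35, 31, 18, 40), (3, 35, 31, 18, 6), (3, 5, 13, 10, 1), (3, 5, 13, 10, 31), (3, 5, 13, 10, 40), (3, 5, 13, 10, 6), (3, 5, 24, 14, 1), (3, 5, 24, 14, 31), (3, 5, 24, 14, 40), (3, 5, 24, 14, 6)}
π[G, C, A]: project onto (G, C, A) → {(1, 10, 12), (1, 13, 10), (1, 24, 14), (1, 31, 18), (1, 37, 9), (17, 27, 1), (17, 30, 38), (17, 32, 8), (17, 7, 5), (17, 8, 15), (31, 10, 12), (31, 13, 10), (31, 24, 14), (31, 31, 18), (31, 37, 9), (40, 10, 12), (40, 13, 10), (40, 24, 14), (40, 27, 1), (40, 30, 38), (40, 31, 18), (40, 32, 8), (40, 37, 9), (40, 7, 5), (40, 8, 15), (6, 10, 12), (6, 13, 10), (6, 24, 14), (6, 31, 18), (6, 37, 9)}
Selection G < 6: {(1, 10, 12), (1, 13, 10), (1, 24, 14), (1, 31, 18), (1, 37, 9)}

{(1, 10, 12), (1, 13, 10), (1, 24, 14), (1, 31, 18), (1, 37, 9)}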